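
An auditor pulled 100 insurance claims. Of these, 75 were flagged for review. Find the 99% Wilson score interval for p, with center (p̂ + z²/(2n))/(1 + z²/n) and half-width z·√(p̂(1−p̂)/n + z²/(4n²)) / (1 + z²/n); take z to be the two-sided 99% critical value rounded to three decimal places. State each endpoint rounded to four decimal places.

Here p̂ = 75/100 = 0.75000 and z = 2.576 (z² = 6.635776).
Denominator 1 + z²/n = 1 + 6.635776/100 = 1.066358.
Center = (0.75000 + 0.033179)/1.066358 = 0.73444.
Radicand: p̂(1−p̂)/n + z²/(4n²) = 0.001875000 + 0.000165894 = 0.002040894.
Half-width = z·√(radicand)/denom = 2.576·0.045176/1.066358 = 0.10913.
Interval: 0.73444 ± 0.10913 → (0.6253, 0.8436).

(0.6253, 0.8436)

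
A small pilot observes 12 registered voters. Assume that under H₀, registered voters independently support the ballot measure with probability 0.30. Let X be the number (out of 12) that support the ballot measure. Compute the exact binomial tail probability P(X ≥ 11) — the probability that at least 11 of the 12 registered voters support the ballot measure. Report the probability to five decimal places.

X is binomial with n = 12 and p = 0.30.
P(X ≥ 11) = C(12,11)·0.30^11·0.70^1 + C(12,12)·0.30^12·0.70^0.
= 0.000015 + 0.000001 = 0.00002.

P = 0.00002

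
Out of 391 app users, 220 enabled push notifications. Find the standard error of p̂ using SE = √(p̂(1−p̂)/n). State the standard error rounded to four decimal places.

With x = 220 successes in n = 391, p̂ = 0.56266.
p̂(1−p̂) = 0.56266·0.43734 = 0.246074.
Dividing by n and taking the root: √0.000629345 = 0.0251.

SE = 0.0251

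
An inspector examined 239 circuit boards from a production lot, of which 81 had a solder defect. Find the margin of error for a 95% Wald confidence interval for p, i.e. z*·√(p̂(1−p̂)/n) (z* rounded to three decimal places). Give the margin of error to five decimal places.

ME = 0.06001

With x = 81 successes in n = 239, p̂ = 0.33891.
SE = √(p̂(1−p̂)/n) = √(0.224051/239) = 0.030618.
For 95% confidence, z* = 1.960.
So ME = 0.06001.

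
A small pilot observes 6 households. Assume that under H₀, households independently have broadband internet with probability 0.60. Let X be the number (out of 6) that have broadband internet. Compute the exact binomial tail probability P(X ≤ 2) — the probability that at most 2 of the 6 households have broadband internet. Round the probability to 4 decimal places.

P = 0.1792

X is binomial with n = 6 and p = 0.60.
P(X ≤ 2) = C(6,0)·0.60^0·0.40^6 + C(6,1)·0.60^1·0.40^5 + C(6,2)·0.60^2·0.40^4.
= 0.004096 + 0.036864 + 0.138240 = 0.1792.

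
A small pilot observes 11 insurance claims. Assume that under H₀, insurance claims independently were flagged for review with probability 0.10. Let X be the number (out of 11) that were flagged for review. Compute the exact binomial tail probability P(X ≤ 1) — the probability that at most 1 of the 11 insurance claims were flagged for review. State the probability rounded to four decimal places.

P = 0.6974

X is binomial with n = 11 and p = 0.10.
P(X ≤ 1) = C(11,0)·0.10^0·0.90^11 + C(11,1)·0.10^1·0.90^10.
= 0.313811 + 0.383546 = 0.6974.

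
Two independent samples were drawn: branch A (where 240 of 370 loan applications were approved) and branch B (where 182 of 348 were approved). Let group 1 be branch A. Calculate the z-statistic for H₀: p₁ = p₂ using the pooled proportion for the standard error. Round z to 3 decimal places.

z = 3.419

Sample proportions: p̂₁ = 240/370 = 0.64865 and p̂₂ = 182/348 = 0.52299.
Pooled p̂ = (240+182)/(370+348) = 422/718 = 0.58774.
SE = √[p̂(1−p̂)(1/n₁+1/n₂)] = √[0.58774·0.41226·(1/370+1/348)] ≈ 0.036758.
z = 0.12566/0.036758 = 3.419.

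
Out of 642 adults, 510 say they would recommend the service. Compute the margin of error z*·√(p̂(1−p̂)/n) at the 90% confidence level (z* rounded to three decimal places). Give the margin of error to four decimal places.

ME = 0.0262

With x = 510 successes in n = 642, p̂ = 0.79439.
SE(p̂) = √(0.79439·0.20561/642) = 0.015950.
For 90% confidence, z* = 1.645.
ME = 1.645·0.015950 = 0.0262.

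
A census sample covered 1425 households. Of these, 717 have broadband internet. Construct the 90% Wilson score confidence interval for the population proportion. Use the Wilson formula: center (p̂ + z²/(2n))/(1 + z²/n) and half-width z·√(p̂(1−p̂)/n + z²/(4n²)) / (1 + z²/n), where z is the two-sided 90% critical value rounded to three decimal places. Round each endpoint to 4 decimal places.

Here p̂ = 717/1425 = 0.50316 and z = 1.645 (z² = 2.706025).
Denominator 1 + z²/n = 1 + 2.706025/1425 = 1.001899.
Center = (0.50316 + 0.000949)/1.001899 = 0.50315.
Radicand: p̂(1−p̂)/n + z²/(4n²) = 0.000175432 + 0.000000333 = 0.000175765.
Half-width = z·√(radicand)/denom = 1.645·0.013258/1.001899 = 0.02177.
Interval: 0.50315 ± 0.02177 → (0.4814, 0.5249).

(0.4814, 0.5249)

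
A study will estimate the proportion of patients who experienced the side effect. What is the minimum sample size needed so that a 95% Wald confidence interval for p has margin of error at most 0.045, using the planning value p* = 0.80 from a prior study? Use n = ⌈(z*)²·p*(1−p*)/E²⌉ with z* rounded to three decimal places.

The 95% critical value is z* = 1.960.
p*(1−p*) = 0.1600.
(z*)²·p*(1−p*)/E² = 3.841600·0.1600/0.002025 = 303.534.
Rounding up, n = 304.

n = 304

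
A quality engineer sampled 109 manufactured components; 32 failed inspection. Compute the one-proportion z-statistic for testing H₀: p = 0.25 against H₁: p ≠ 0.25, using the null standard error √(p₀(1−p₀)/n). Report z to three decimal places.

p̂ = 32/109 = 0.29358.
Under H₀, SE = √(p₀(1−p₀)/n) = √(0.25·0.75/109) = √0.001720183 = 0.041475.
z = (0.29358 − 0.25)/0.041475 = 0.04358/0.041475 = 1.051.

z = 1.051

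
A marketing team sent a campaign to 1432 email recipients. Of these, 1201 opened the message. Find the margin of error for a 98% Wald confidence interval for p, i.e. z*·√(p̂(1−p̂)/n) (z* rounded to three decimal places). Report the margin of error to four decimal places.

Sample proportion p̂ = 1201/1432 = 0.83869.
SE(p̂) = √(0.83869·0.16131/1432) = 0.009720.
z* = 2.326 at the 98% level.
Margin of error = z*·SE = 2.326 × 0.009720 = 0.0226.

ME = 0.0226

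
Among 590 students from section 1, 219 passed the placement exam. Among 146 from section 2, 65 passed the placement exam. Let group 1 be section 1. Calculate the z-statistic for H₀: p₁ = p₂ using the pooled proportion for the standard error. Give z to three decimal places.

p̂₁ = 219/590 = 0.37119, p̂₂ = 65/146 = 0.44521.
Pooling: p̂ = 284/736 = 0.38587.
Pooled SE = √[0.2369742·0.00854423] ≈ 0.044997.
z = (p̂₁ − p̂₂)/SE = (0.37119 − 0.44521)/0.044997 = -0.07402/0.044997 = -1.645.

z = -1.645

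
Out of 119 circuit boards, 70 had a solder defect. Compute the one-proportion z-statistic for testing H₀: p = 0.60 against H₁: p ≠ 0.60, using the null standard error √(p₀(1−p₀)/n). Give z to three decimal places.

With x = 70 successes in n = 119, p̂ = 0.58824.
Under H₀, SE = √(p₀(1−p₀)/n) = √(0.60·0.40/119) = √0.002016807 = 0.044909.
z = (p̂ − p₀)/SE = (0.58824 − 0.60)/0.044909 = -0.262.

z = -0.262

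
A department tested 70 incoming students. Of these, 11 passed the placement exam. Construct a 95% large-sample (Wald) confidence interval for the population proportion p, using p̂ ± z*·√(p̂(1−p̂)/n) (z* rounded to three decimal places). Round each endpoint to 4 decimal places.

(0.0719, 0.2424)

p̂ = 11/70 = 0.15714.
SE(p̂) = √(0.15714·0.84286/70) = 0.043499.
For 95% confidence, z* = 1.960.
Margin = 1.960·0.043499 = 0.08526.
Interval: 0.15714 ± 0.08526 → (0.0719, 0.2424).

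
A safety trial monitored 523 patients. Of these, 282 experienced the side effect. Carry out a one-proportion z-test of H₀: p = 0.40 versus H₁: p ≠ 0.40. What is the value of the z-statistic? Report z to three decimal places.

z = 6.498

p̂ = 282/523 = 0.53920.
SE₀ = √(0.40·0.60/523) = 0.021422.
z = (0.53920 − 0.40)/0.021422 = 0.13920/0.021422 = 6.498.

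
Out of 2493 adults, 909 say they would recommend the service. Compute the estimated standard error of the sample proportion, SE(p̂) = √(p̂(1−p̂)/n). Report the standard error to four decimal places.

SE = 0.0096

p̂ = 909/2493 = 0.36462.
p̂(1−p̂) = 0.36462·0.63538 = 0.231672.
SE = √(0.231672/2493) = 0.0096.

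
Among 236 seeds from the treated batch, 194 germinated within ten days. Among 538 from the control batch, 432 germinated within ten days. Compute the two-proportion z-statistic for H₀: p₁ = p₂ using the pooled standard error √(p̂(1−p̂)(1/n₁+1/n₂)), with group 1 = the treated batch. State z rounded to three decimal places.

z = 0.621

p̂₁ = 194/236 = 0.82203, p̂₂ = 432/538 = 0.80297.
Pooling: p̂ = 626/774 = 0.80879.
Pooled SE = √[0.1546515·0.00609602] ≈ 0.030704.
z = 0.01906/0.030704 = 0.621.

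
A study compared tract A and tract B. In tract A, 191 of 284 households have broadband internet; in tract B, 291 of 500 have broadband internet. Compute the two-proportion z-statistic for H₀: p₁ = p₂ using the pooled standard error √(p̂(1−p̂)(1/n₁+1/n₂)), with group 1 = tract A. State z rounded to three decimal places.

Sample proportions: p̂₁ = 191/284 = 0.67254 and p̂₂ = 291/500 = 0.58200.
Pooling: p̂ = 482/784 = 0.61480.
SE = √[p̂(1−p̂)(1/n₁+1/n₂)] = √[0.61480·0.38520·(1/284+1/500)] ≈ 0.036160.
z = (p̂₁ − p̂₂)/SE = (0.67254 − 0.58200)/0.036160 = 0.09054/0.036160 = 2.504.

z = 2.504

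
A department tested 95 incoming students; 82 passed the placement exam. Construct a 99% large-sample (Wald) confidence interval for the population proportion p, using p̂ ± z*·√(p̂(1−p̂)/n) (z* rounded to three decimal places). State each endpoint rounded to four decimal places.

p̂ = 82/95 = 0.86316.
Standard error of p̂: √(0.118116/95) = √0.001243330 = 0.035261.
The 99% critical value is z* = 2.576.
Margin = 2.576·0.035261 = 0.09083.
So the interval runs from 0.7723 to 0.9540.

(0.7723, 0.9540)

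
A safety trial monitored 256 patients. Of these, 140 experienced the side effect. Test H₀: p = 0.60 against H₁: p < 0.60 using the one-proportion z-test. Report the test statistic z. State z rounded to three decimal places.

With x = 140 successes in n = 256, p̂ = 0.54688.
Null standard error: √(0.60·0.40/256) = √0.000937500 = 0.030619.
z = (0.54688 − 0.60)/0.030619 = -0.05312/0.030619 = -1.735.

z = -1.735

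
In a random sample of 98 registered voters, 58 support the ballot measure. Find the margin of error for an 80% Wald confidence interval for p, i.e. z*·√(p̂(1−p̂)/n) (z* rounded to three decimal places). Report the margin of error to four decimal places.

p̂ = 58/98 = 0.59184.
Standard error of p̂: √(0.241566/98) = √0.002464959 = 0.049648.
For 80% confidence, z* = 1.282.
So ME = 0.0636.

ME = 0.0636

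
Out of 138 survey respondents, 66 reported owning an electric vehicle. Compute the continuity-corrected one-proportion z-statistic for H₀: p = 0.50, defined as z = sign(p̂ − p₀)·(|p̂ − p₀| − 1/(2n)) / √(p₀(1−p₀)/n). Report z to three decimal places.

Sample proportion p̂ = 66/138 = 0.47826. p̂ − p₀ = -0.021739.
1/(2n) = 0.003623.
Corrected numerator: |-0.021739| − 0.003623 = 0.018116.
Under H₀, SE = √(p₀(1−p₀)/n) = √(0.50·0.50/138) = √0.001811594 = 0.042563.
z = (−)0.018116/0.042563 = -0.426.

z = -0.426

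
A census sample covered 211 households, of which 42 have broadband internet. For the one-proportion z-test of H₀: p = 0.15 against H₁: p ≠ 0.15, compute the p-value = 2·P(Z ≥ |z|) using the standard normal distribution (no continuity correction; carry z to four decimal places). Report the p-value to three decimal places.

p-value = 0.046

The sample proportion is 42/211 = 0.19905.
Under H₀, SE = √(p₀(1−p₀)/n) = √(0.15·0.85/211) = √0.000604265 = 0.024582.
z = (p̂ − p₀)/SE = (42/211 − 0.15)/0.024582 ≈ 1.9955.
p-value = 2·P(Z ≥ |z|) with z = 1.9955 → 0.046.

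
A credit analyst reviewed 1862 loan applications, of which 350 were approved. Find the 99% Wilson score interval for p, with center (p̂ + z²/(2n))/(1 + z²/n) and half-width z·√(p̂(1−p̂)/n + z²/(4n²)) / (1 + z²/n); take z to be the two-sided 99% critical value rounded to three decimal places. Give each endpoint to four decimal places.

p̂ = 350/1862 = 0.18797; z = 2.576, so z² = 6.635776.
1 + z²/n = 1.003564.
Adjusted center: (0.18797 + z²/(2n))/1.003564 = 0.18908.
Radicand: p̂(1−p̂)/n + z²/(4n²) = 0.000081975 + 0.000000478 = 0.000082453.
Half-width = 2.576·√0.000082453/1.003564 = 0.02331.
CI: 0.18908 ± 0.02331 = (0.1658, 0.2124).

(0.1658, 0.2124)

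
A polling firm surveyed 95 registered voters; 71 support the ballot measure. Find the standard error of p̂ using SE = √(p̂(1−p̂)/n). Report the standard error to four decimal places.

SE = 0.0446

Sample proportion p̂ = 71/95 = 0.74737.
p̂(1−p̂) = 0.188808.
SE = √(0.188808/95) = 0.0446.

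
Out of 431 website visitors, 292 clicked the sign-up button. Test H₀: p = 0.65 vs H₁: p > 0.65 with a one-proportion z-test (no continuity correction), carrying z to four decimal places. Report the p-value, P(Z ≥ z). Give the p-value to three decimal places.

The sample proportion is 292/431 = 0.67749.
Under H₀, SE = √(p₀(1−p₀)/n) = √(0.65·0.35/431) = √0.000527842 = 0.022975.
Test statistic (full precision, shown to 4 dp): z = (292/431 − 0.65)/SE₀ ≈ 1.1967.
p-value = P(Z ≥ z) with z = 1.1967 → 0.116.

p-value = 0.116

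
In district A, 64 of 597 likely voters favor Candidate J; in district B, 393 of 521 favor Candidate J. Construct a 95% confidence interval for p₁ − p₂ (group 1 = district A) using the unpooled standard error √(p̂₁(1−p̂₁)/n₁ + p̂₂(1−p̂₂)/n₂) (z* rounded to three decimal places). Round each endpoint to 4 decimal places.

(-0.6916, -0.6026)

p̂₁ = 64/597 = 0.10720, p̂₂ = 393/521 = 0.75432; p̂₁ − p̂₂ = -0.64712.
SE = √(0.000160319 + 0.000355704) = √0.000516023 = 0.022716.
The 95% critical value is z* = 1.960. Margin of error = 0.04452.
CI: -0.64712 ± 0.04452 = (-0.6916, -0.6026).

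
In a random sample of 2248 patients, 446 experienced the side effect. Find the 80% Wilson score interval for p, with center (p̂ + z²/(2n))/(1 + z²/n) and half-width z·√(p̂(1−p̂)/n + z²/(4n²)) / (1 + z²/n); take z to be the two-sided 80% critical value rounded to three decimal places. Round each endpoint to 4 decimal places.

(0.1878, 0.2094)

p̂ = 446/2248 = 0.19840; z = 1.282, so z² = 1.643524.
1 + z²/n = 1.000731.
Center = (0.19840 + 0.000366)/1.000731 = 0.19862.
Radicand: p̂(1−p̂)/n + z²/(4n²) = 0.000070746 + 0.000000081 = 0.000070827.
Half-width = 1.282·√0.000070827/1.000731 = 0.01078.
CI: 0.19862 ± 0.01078 = (0.1878, 0.2094).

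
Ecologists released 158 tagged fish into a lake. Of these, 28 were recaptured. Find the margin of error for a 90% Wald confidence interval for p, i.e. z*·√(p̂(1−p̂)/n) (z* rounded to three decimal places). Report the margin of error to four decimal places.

ME = 0.0500

With x = 28 successes in n = 158, p̂ = 0.17722.
SE = √(p̂(1−p̂)/n) = √(0.145810/158) = 0.030378.
The 90% critical value is z* = 1.645.
ME = 1.645·0.030378 = 0.0500.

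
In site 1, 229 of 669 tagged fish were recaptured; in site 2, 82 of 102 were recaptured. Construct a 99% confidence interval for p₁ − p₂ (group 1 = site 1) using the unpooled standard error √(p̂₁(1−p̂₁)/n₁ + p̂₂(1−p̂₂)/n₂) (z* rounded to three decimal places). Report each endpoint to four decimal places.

(-0.5734, -0.3499)

p̂₁ = 0.34230, p̂₂ = 0.80392, so the observed difference is -0.46162.
SE = √(0.000336519 + 0.001545409) = √0.001881928 = 0.043381.
For 99% confidence, z* = 2.576. Margin of error = 0.11175.
Interval: -0.46162 ± 0.11175 → (-0.5734, -0.3499).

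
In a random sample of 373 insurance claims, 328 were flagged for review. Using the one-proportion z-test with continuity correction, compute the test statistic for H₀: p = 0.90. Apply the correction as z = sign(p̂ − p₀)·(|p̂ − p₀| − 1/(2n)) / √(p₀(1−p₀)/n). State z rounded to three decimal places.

z = -1.243

p̂ = 328/373 = 0.87936. p̂ − p₀ = -0.020643.
Continuity correction 1/(2n) = 1/746 = 0.001340.
Corrected numerator: |-0.020643| − 0.001340 = 0.019303.
Under H₀, SE = √(p₀(1−p₀)/n) = √(0.90·0.10/373) = √0.000241287 = 0.015533.
z = −0.019303/0.015533 = -1.243.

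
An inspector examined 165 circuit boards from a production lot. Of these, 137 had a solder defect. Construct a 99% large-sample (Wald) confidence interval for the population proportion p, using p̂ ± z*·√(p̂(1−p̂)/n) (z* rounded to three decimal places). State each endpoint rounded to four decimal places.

(0.7550, 0.9056)

The sample proportion is 137/165 = 0.83030.
SE(p̂) = √(0.83030·0.16970/165) = 0.029222.
The 99% critical value is z* = 2.576.
Margin = 2.576·0.029222 = 0.07528.
So the interval runs from 0.7550 to 0.9056.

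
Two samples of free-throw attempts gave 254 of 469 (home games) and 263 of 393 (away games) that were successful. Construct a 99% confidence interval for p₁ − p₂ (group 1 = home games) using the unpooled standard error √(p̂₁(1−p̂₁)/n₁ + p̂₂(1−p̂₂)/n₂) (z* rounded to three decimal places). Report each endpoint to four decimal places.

p̂₁ = 254/469 = 0.54158, p̂₂ = 263/393 = 0.66921; p̂₁ − p̂₂ = -0.12763.
SE = √(0.000529363 + 0.000563276) = √0.001092639 = 0.033055.
The 99% critical value is z* = 2.576. Margin = 2.576·0.033055 = 0.08515.
CI: -0.12763 ± 0.08515 = (-0.2128, -0.0425).

(-0.2128, -0.0425)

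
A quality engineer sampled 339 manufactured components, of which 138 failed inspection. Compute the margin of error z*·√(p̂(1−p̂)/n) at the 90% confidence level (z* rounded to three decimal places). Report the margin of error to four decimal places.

ME = 0.0439

The sample proportion is 138/339 = 0.40708.
SE = √(p̂(1−p̂)/n) = √(0.241366/339) = 0.026683.
For 90% confidence, z* = 1.645.
Margin of error = z*·SE = 1.645 × 0.026683 = 0.0439.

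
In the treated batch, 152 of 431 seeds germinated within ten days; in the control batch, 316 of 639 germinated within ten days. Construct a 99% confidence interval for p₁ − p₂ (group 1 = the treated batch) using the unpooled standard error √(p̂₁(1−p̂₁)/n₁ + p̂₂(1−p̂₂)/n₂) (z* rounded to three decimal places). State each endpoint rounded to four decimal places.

(-0.2200, -0.0637)

p̂₁ = 152/431 = 0.35267, p̂₂ = 316/639 = 0.49452; p̂₁ − p̂₂ = -0.14185.
Unpooled SE = √(p̂₁(1−p̂₁)/n₁ + p̂₂(1−p̂₂)/n₂) = √(0.000529683 + 0.000391189) = 0.030346.
For 99% confidence, z* = 2.576. Margin of error = 0.07817.
So the interval runs from -0.2200 to -0.0637.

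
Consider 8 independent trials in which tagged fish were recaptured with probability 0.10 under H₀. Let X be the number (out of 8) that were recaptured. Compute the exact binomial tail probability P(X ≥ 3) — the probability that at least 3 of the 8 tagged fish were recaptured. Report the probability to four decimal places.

X is binomial with n = 8 and p = 0.10.
P(X ≥ 3) = Σ_{j=3}^{8} C(8,j)·0.10^j·0.90^{8−j}.
= 0.033067 + 0.004593 + 0.000408 + 0.000023 + 0.000001 + 0.000000 = 0.0381.

P = 0.0381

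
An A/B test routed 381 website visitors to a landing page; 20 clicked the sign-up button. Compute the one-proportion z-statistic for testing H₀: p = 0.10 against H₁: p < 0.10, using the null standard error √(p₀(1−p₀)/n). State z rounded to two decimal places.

p̂ = 20/381 = 0.05249.
Null standard error: √(0.10·0.90/381) = √0.000236220 = 0.015369.
Test statistic: z = -0.04751/0.015369 = -3.09.

z = -3.09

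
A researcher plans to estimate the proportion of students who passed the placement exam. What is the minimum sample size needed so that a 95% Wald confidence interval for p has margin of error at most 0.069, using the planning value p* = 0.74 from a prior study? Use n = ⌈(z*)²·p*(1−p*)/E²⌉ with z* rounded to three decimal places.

For 95% confidence, z* = 1.960.
p*(1−p*) = 0.1924.
Required n before rounding: 3.841600 × 0.1924 / 0.069² = 155.246.
⌈155.246⌉ = 156.

n = 156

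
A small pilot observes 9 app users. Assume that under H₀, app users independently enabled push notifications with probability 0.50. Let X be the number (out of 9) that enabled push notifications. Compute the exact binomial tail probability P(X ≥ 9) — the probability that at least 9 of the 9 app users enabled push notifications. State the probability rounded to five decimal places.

X ~ Binomial(n=9, p=0.50).
P(X ≥ 9) = C(9,9)·0.50^9·0.50^0.
= 0.001953 = 0.00195.

P = 0.00195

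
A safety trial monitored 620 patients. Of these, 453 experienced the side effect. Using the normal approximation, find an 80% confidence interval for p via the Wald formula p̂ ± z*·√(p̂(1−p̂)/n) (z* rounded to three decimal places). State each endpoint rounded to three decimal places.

(0.708, 0.753)

The sample proportion is 453/620 = 0.73065.
Standard error of p̂: √(0.196803/620) = √0.000317424 = 0.017816.
For 80% confidence, z* = 1.282.
Margin of error: 1.282 × 0.017816 = 0.02284.
Interval: 0.73065 ± 0.02284 → (0.708, 0.753).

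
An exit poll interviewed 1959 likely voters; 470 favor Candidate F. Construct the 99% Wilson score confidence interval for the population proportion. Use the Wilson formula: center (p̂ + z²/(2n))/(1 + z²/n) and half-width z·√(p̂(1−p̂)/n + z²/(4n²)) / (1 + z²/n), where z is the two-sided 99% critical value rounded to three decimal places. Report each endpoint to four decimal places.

Here p̂ = 470/1959 = 0.23992 and z = 2.576 (z² = 6.635776).
1 + z²/n = 1.003387.
Adjusted center: (0.23992 + z²/(2n))/1.003387 = 0.24080.
Radicand: p̂(1−p̂)/n + z²/(4n²) = 0.000093087 + 0.000000432 = 0.000093519.
Half-width = z·√(radicand)/denom = 2.576·0.009671/1.003387 = 0.02483.
Interval: 0.24080 ± 0.02483 → (0.2160, 0.2656).

(0.2160, 0.2656)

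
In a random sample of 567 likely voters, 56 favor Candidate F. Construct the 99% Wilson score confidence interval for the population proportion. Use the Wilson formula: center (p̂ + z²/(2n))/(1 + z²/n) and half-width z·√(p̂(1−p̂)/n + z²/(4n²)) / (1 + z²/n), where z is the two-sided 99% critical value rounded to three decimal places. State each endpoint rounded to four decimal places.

(0.0710, 0.1358)

p̂ = 56/567 = 0.09877; z = 2.576, so z² = 6.635776.
1 + z²/n = 1.011703.
Center = (0.09877 + 0.005852)/1.011703 = 0.10341.
Radicand: p̂(1−p̂)/n + z²/(4n²) = 0.000156986 + 0.000005160 = 0.000162146.
Half-width = 2.576·√0.000162146/1.011703 = 0.03242.
So the interval runs from 0.0710 to 0.1358.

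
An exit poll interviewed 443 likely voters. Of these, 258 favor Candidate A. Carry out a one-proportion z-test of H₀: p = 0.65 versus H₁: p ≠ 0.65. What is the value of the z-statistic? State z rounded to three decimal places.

z = -2.983

p̂ = 258/443 = 0.58239.
SE₀ = √(0.65·0.35/443) = 0.022662.
z = (p̂ − p₀)/SE = (0.58239 − 0.65)/0.022662 = -2.983.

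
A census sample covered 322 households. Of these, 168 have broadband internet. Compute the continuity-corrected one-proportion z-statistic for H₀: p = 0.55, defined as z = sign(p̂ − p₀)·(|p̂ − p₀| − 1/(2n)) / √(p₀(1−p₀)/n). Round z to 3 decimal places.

With x = 168 successes in n = 322, p̂ = 0.52174. p̂ − p₀ = -0.028261.
1/(2n) = 0.001553.
Corrected numerator: |-0.028261| − 0.001553 = 0.026708.
Under H₀, SE = √(p₀(1−p₀)/n) = √(0.55·0.45/322) = √0.000768634 = 0.027724.
z = (−)0.026708/0.027724 = -0.963.

z = -0.963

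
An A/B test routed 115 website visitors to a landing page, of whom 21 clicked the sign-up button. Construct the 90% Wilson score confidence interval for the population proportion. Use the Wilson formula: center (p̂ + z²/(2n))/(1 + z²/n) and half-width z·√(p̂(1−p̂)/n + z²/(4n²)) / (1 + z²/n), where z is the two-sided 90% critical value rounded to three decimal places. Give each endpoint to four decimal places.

Here p̂ = 21/115 = 0.18261 and z = 1.645 (z² = 2.706025).
1 + z²/n = 1.023531.
Adjusted center: (0.18261 + z²/(2n))/1.023531 = 0.18991.
Radicand: p̂(1−p̂)/n + z²/(4n²) = 0.001297937 + 0.000051154 = 0.001349091.
Half-width = z·√(radicand)/denom = 1.645·0.036730/1.023531 = 0.05903.
CI: 0.18991 ± 0.05903 = (0.1309, 0.2489).

(0.1309, 0.2489)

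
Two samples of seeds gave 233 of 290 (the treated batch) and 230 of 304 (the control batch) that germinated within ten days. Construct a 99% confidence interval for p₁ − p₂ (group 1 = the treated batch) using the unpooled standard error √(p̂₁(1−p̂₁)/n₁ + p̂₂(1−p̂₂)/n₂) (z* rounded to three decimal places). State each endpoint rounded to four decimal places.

(-0.0405, 0.1342)

p̂₁ = 0.80345, p̂₂ = 0.75658, so the observed difference is 0.04687.
SE = √(0.000544549 + 0.000605813) = √0.001150362 = 0.033917.
The 99% critical value is z* = 2.576. Margin = 2.576·0.033917 = 0.08737.
Interval: 0.04687 ± 0.08737 → (-0.0405, 0.1342).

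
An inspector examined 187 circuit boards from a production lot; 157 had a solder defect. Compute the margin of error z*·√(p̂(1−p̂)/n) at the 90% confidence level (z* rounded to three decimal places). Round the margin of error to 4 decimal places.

With x = 157 successes in n = 187, p̂ = 0.83957.
SE(p̂) = √(0.83957·0.16043/187) = 0.026838.
The 90% critical value is z* = 1.645.
Margin of error = z*·SE = 1.645 × 0.026838 = 0.0441.

ME = 0.0441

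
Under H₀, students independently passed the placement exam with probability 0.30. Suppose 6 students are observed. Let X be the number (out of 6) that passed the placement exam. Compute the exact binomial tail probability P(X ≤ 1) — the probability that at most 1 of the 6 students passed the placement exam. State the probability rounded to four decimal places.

P = 0.4202

X ~ Binomial(n=6, p=0.30).
P(X ≤ 1) = C(6,0)·0.30^0·0.70^6 + C(6,1)·0.30^1·0.70^5.
= 0.117649 + 0.302526 = 0.4202.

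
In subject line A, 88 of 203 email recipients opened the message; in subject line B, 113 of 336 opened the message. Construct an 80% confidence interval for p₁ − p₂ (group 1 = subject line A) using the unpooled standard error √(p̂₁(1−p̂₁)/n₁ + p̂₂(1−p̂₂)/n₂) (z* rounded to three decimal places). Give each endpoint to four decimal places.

p̂₁ = 0.43350, p̂₂ = 0.33631, so the observed difference is 0.09719.
Unpooled SE = √(p̂₁(1−p̂₁)/n₁ + p̂₂(1−p̂₂)/n₂) = √(0.001209741 + 0.000664302) = 0.043290.
The 80% critical value is z* = 1.282. Margin = 1.282·0.043290 = 0.05550.
Interval: 0.09719 ± 0.05550 → (0.0417, 0.1527).

(0.0417, 0.1527)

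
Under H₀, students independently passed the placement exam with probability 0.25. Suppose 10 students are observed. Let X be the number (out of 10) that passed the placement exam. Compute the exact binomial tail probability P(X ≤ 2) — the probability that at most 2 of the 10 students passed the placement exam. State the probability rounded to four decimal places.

P = 0.5256

X is binomial with n = 10 and p = 0.25.
P(X ≤ 2) = C(10,0)·0.25^0·0.75^10 + C(10,1)·0.25^1·0.75^9 + C(10,2)·0.25^2·0.75^8.
= 0.056314 + 0.187712 + 0.281568 = 0.5256.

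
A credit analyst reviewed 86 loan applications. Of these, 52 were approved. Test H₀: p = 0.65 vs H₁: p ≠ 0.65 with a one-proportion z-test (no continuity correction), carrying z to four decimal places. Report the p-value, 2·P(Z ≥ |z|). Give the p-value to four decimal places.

p-value = 0.3779

Sample proportion p̂ = 52/86 = 0.60465.
Null standard error: √(0.65·0.35/86) = √0.002645349 = 0.051433.
z = (p̂ − p₀)/SE = (52/86 − 0.65)/0.051433 ≈ -0.8817.
p-value = 2·P(Z ≥ |z|) with z = -0.8817 → 0.3779.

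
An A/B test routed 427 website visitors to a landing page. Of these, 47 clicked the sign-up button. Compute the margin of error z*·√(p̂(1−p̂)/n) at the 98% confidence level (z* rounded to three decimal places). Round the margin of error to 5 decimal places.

The sample proportion is 47/427 = 0.11007.
SE = √(p̂(1−p̂)/n) = √(0.097955/427) = 0.015146.
For 98% confidence, z* = 2.326.
ME = 2.326·0.015146 = 0.03523.

ME = 0.03523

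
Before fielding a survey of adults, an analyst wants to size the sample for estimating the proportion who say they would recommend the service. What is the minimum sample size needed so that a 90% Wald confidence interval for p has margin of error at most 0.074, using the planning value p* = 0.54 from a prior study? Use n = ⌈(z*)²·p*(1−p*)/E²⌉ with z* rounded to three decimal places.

n = 123

z* = 1.645 at the 90% level.
p*(1−p*) = 0.2484.
Required n before rounding: 2.706025 × 0.2484 / 0.074² = 122.750.
Rounding up, n = 123.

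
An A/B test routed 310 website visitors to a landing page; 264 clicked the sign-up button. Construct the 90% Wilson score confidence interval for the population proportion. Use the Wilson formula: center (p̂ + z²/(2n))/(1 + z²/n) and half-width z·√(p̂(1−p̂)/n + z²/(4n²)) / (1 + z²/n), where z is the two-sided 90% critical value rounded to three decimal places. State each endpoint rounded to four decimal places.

(0.8154, 0.8818)

p̂ = 264/310 = 0.85161; z = 1.645, so z² = 2.706025.
Denominator 1 + z²/n = 1 + 2.706025/310 = 1.008729.
Center = (0.85161 + 0.004365)/1.008729 = 0.84857.
Radicand: p̂(1−p̂)/n + z²/(4n²) = 0.000407640 + 0.000007040 = 0.000414680.
Half-width = z·√(radicand)/denom = 1.645·0.020364/1.008729 = 0.03321.
CI: 0.84857 ± 0.03321 = (0.8154, 0.8818).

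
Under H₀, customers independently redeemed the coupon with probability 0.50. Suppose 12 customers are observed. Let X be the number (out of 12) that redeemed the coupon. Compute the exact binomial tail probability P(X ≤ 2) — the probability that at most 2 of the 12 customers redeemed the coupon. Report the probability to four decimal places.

X is binomial with n = 12 and p = 0.50.
P(X ≤ 2) = C(12,0)·0.50^0·0.50^12 + C(12,1)·0.50^1·0.50^11 + C(12,2)·0.50^2·0.50^10.
= 0.000244 + 0.002930 + 0.016113 = 0.0193.

P = 0.0193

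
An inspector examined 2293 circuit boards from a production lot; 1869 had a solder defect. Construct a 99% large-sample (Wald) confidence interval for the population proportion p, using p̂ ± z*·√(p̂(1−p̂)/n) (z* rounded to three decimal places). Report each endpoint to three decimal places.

Sample proportion p̂ = 1869/2293 = 0.81509.
SE = √(p̂(1−p̂)/n) = √(0.150719/2293) = 0.008107.
For 99% confidence, z* = 2.576.
Margin = 2.576·0.008107 = 0.02088.
CI: 0.81509 ± 0.02088 = (0.794, 0.836).

(0.794, 0.836)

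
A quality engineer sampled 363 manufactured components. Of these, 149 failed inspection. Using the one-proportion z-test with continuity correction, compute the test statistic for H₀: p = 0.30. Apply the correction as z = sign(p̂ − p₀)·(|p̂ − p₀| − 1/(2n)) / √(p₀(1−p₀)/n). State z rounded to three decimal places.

z = 4.536

Sample proportion p̂ = 149/363 = 0.41047. p̂ − p₀ = 0.110468.
Continuity correction 1/(2n) = 1/726 = 0.001377.
Corrected numerator: |0.110468| − 0.001377 = 0.109091.
Null standard error: √(0.30·0.70/363) = √0.000578512 = 0.024052.
z = (+)0.109091/0.024052 = 4.536.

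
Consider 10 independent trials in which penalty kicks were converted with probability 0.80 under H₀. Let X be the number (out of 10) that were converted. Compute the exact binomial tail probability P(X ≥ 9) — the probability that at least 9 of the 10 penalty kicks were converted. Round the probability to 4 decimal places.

P = 0.3758

X ~ Binomial(n=10, p=0.80).
P(X ≥ 9) = C(10,9)·0.80^9·0.20^1 + C(10,10)·0.80^10·0.20^0.
= 0.268435 + 0.107374 = 0.3758.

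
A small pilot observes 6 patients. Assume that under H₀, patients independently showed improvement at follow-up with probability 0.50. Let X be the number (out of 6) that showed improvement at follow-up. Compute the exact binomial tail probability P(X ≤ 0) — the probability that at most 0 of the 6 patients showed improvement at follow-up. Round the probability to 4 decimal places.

P = 0.0156

X ~ Binomial(n=6, p=0.50).
P(X ≤ 0) = C(6,0)·0.50^0·0.50^6.
= 0.015625 = 0.0156.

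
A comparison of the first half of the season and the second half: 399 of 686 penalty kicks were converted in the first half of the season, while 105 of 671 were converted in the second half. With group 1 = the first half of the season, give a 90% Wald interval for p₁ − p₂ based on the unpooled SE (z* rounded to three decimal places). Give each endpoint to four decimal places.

p̂₁ = 0.58163, p̂₂ = 0.15648, so the observed difference is 0.42515.
SE = √(0.000354717 + 0.000196715) = √0.000551432 = 0.023483.
For 90% confidence, z* = 1.645. Margin = 1.645·0.023483 = 0.03863.
Interval: 0.42515 ± 0.03863 → (0.3865, 0.4638).

(0.3865, 0.4638)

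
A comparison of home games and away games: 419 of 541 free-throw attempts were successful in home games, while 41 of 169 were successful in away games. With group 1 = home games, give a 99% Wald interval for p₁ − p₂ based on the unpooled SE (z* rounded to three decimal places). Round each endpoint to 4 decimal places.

p̂₁ = 0.77449, p̂₂ = 0.24260, so the observed difference is 0.53189.
Unpooled SE = √(p̂₁(1−p̂₁)/n₁ + p̂₂(1−p̂₂)/n₂) = √(0.000322836 + 0.001087261) = 0.037551.
For 99% confidence, z* = 2.576. Margin = 2.576·0.037551 = 0.09673.
So the interval runs from 0.4352 to 0.6286.

(0.4352, 0.6286)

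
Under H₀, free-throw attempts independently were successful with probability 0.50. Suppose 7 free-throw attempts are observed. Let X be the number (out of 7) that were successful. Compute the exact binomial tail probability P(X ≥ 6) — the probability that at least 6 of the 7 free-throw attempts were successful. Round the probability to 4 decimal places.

X is binomial with n = 7 and p = 0.50.
P(X ≥ 6) = C(7,6)·0.50^6·0.50^1 + C(7,7)·0.50^7·0.50^0.
= 0.054688 + 0.007812 = 0.0625.

P = 0.0625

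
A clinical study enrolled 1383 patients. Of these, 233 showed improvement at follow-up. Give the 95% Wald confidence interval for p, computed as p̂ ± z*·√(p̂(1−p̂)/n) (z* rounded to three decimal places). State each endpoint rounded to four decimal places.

(0.1487, 0.1882)

With x = 233 successes in n = 1383, p̂ = 0.16847.
SE = √(p̂(1−p̂)/n) = √(0.140091/1383) = 0.010065.
For 95% confidence, z* = 1.960.
Margin = 1.960·0.010065 = 0.01973.
CI: 0.16847 ± 0.01973 = (0.1487, 0.1882).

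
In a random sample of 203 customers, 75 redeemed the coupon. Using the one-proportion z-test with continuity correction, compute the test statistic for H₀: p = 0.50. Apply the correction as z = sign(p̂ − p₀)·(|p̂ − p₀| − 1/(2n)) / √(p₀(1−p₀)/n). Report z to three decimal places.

z = -3.650

p̂ = 75/203 = 0.36946. p̂ − p₀ = -0.130542.
Continuity correction 1/(2n) = 1/406 = 0.002463.
Corrected numerator: |-0.130542| − 0.002463 = 0.128079.
Under H₀, SE = √(p₀(1−p₀)/n) = √(0.50·0.50/203) = √0.001231527 = 0.035093.
z = (−)0.128079/0.035093 = -3.650.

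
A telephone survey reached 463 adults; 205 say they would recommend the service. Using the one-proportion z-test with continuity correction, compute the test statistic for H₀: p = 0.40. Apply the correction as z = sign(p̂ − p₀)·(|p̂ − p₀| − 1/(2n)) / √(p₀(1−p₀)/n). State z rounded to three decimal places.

z = 1.831

The sample proportion is 205/463 = 0.44276. p̂ − p₀ = 0.042765.
1/(2n) = 0.001080.
Corrected numerator: |0.042765| − 0.001080 = 0.041685.
Null standard error: √(0.40·0.60/463) = √0.000518359 = 0.022767.
z = (+)0.041685/0.022767 = 1.831.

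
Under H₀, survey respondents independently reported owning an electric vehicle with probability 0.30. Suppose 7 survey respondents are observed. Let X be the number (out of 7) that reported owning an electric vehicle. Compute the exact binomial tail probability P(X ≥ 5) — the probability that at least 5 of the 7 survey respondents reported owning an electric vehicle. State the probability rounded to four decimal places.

P = 0.0288

X is binomial with n = 7 and p = 0.30.
P(X ≥ 5) = C(7,5)·0.30^5·0.70^2 + C(7,6)·0.30^6·0.70^1 + C(7,7)·0.30^7·0.70^0.
= 0.025005 + 0.003572 + 0.000219 = 0.0288.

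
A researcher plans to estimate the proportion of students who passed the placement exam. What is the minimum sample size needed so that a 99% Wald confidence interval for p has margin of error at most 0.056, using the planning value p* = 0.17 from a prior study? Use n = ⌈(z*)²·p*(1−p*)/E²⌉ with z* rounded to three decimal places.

For 99% confidence, z* = 2.576.
p*(1−p*) = 0.1411.
Required n before rounding: 6.635776 × 0.1411 / 0.056² = 298.568.
Rounding up, n = 299.

n = 299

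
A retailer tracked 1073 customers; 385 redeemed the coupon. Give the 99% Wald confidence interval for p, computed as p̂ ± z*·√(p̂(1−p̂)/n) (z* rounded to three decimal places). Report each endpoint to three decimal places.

(0.321, 0.397)

The sample proportion is 385/1073 = 0.35881.
SE(p̂) = √(0.35881·0.64119/1073) = 0.014643.
z* = 2.576 at the 99% level.
Margin = 2.576·0.014643 = 0.03772.
So the interval runs from 0.321 to 0.397.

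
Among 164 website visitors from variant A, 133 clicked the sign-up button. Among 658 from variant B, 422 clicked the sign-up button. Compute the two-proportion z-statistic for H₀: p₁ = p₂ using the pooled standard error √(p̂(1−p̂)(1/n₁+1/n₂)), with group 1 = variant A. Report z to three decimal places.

Sample proportions: p̂₁ = 133/164 = 0.81098 and p̂₂ = 422/658 = 0.64134.
Pooled p̂ = (133+422)/(164+658) = 555/822 = 0.67518.
Pooled SE = √[0.2193111·0.00761732] ≈ 0.040873.
z = 0.16964/0.040873 = 4.150.

z = 4.150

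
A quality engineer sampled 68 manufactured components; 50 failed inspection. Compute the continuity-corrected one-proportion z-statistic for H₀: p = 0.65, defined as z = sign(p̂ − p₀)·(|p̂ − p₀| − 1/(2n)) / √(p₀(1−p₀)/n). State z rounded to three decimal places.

z = 1.348

The sample proportion is 50/68 = 0.73529. p̂ − p₀ = 0.085294.
Continuity correction 1/(2n) = 1/136 = 0.007353.
Corrected numerator: |0.085294| − 0.007353 = 0.077941.
SE₀ = √(0.65·0.35/68) = 0.057841.
z = +0.077941/0.057841 = 1.348.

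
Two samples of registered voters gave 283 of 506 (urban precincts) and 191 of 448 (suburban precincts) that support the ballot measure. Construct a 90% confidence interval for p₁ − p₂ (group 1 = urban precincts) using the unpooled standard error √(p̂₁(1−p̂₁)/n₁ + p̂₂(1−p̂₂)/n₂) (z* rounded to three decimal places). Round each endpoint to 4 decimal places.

p̂₁ = 283/506 = 0.55929, p̂₂ = 191/448 = 0.42634; p̂₁ − p̂₂ = 0.13295.
SE = √(0.000487124 + 0.000545924) = √0.001033048 = 0.032141.
For 90% confidence, z* = 1.645. Margin of error = 0.05287.
CI: 0.13295 ± 0.05287 = (0.0801, 0.1858).

(0.0801, 0.1858)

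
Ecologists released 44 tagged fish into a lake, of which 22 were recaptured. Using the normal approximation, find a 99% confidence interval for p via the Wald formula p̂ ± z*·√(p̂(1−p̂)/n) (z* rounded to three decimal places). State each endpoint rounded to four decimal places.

p̂ = 22/44 = 0.50000.
SE = √(p̂(1−p̂)/n) = √(0.250000/44) = 0.075378.
The 99% critical value is z* = 2.576.
Margin = 2.576·0.075378 = 0.19417.
Interval: 0.50000 ± 0.19417 → (0.3058, 0.6942).

(0.3058, 0.6942)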